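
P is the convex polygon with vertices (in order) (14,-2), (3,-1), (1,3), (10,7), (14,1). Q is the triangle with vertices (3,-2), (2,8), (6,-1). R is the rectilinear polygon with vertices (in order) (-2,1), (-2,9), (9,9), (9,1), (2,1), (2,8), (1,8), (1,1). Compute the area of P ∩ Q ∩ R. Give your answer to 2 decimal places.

The intersection is the polygon with vertices (2.436,3.638), (3.691,4.196), (5.111,1), (2.7,1).
By the shoelace formula its area is 5.58.

5.58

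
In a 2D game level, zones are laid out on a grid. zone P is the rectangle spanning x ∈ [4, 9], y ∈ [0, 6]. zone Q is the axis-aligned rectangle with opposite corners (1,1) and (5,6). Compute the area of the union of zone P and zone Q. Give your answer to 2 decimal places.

By inclusion–exclusion:
Individual areas: |zone P| = 30, |zone Q| = 20.
|zone P∩zone Q|: x∈[4,5], y∈[1,6] → 1·5 = 5.
|zone P ∪ zone Q| = 50 − 5 = 45.00.

45.00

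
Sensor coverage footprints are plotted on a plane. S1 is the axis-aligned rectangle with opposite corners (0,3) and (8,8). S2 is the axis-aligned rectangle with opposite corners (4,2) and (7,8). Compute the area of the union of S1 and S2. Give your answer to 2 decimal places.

43.00

By inclusion–exclusion:
Individual areas: |S1| = 40, |S2| = 18.
|S1∩S2|: x∈[4,7], y∈[3,8] → 3·5 = 15.
|S1 ∪ S2| = 58 − 15 = 43.00.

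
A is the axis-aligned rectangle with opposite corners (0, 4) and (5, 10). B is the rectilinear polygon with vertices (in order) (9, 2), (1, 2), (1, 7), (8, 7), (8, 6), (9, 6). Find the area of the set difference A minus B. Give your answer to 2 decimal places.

|A| = 30, |A∩B| = 12.
|A ∖ B| = |A| − |A∩B| = 30 − 12 = 18.00.

18.00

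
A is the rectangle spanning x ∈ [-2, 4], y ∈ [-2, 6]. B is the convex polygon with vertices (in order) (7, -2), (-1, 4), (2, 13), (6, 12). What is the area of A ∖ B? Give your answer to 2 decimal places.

29.29

|A| = 48, |A∩B| = 18.7083.
|A ∖ B| = |A| − |A∩B| = 48 − 18.7083 = 29.29.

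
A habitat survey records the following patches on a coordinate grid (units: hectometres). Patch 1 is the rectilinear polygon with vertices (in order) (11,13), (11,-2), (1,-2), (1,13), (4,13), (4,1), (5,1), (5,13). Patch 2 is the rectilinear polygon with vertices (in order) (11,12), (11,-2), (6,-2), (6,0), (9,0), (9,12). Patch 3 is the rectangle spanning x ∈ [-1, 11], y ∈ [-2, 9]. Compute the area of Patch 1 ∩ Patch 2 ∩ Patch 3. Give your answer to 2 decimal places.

The intersection is the polygon with vertices (6,-2), (6,0), (9,0), (9,9), (11,9), (11,-2).
By the shoelace formula its area is 28.00.

28.00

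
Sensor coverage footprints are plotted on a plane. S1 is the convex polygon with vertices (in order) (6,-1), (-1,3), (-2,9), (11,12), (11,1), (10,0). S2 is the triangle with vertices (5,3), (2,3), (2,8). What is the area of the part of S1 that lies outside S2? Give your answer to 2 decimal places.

|S1| = 125, |S1∩S2| = 7.5.
|S1 ∖ S2| = |S1| − |S1∩S2| = 125 − 7.5 = 117.50.

117.50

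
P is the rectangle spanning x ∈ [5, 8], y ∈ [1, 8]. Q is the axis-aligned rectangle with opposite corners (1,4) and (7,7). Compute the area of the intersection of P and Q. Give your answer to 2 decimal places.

|P∩Q|: x∈[5,7], y∈[4,7] → 2·3 = 6.

6.00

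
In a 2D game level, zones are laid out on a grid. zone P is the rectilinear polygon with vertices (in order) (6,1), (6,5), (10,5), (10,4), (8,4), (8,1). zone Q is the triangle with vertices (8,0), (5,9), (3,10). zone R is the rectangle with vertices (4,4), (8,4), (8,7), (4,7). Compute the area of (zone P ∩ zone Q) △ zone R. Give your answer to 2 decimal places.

12.75

|zone P ∩ zone Q| = 1.75.
|(zone P ∩ zone Q) ∩ zone R| = 0.5.
|(zone P ∩ zone Q) △ zone R| = 1.75 + 12 − 1 = 12.75.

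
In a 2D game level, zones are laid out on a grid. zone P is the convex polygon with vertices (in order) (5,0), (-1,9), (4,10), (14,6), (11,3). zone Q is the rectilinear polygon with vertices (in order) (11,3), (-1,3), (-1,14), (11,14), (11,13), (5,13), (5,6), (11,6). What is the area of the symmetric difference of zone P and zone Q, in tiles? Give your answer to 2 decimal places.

|zone P| = 78, |zone Q| = 90, |zone P∩zone Q| = 45.3.
|zone P △ zone Q| = |zone P| + |zone Q| − 2·|zone P∩zone Q| = 78 + 90 − 90.6 = 77.40.

77.40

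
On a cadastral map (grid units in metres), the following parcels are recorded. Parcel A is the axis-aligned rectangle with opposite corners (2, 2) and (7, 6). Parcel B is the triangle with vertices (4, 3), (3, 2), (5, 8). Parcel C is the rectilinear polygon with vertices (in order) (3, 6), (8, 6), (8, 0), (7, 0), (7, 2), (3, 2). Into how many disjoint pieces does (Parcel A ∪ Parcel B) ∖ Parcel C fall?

(Parcel A ∪ Parcel B) ∖ Parcel C splits into 2 disjoint pieces (area 4, area 0.2667).

2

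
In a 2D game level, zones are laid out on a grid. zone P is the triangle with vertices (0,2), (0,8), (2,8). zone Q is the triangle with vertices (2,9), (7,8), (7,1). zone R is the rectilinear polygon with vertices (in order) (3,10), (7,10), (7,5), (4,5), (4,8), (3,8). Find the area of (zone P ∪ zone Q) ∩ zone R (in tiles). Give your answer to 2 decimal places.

The region (zone P ∪ zone Q) ∩ zone R is the polygon with vertices (7,5), (4.5,5), (4,5.8), (4,8), (3,8), (3,8.8), (7,8).
By the shoelace formula its area is 10.40.

10.40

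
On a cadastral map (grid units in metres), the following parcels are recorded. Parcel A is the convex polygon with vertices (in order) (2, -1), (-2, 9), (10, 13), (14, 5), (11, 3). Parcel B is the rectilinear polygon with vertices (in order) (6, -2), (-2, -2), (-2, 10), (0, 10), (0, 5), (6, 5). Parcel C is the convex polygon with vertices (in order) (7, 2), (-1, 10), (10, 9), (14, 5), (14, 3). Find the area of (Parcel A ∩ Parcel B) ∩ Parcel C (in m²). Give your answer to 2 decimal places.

2.17

|Parcel A ∩ Parcel B| = 33.1111.
|(Parcel A ∩ Parcel B) ∩ Parcel C| = 2.17.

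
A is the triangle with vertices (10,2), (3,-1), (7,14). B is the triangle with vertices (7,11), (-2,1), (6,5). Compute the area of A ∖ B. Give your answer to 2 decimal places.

39.84

|A| = 46.5, |A∩B| = 6.6601.
|A ∖ B| = |A| − |A∩B| = 46.5 − 6.6601 = 39.84.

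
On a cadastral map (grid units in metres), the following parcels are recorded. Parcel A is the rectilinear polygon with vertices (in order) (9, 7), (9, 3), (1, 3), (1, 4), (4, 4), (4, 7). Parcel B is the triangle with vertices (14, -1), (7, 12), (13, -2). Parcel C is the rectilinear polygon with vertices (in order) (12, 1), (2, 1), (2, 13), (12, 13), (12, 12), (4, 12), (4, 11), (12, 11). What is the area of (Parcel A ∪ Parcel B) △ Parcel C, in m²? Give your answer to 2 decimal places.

|Parcel A ∪ Parcel B| = 33.
|(Parcel A ∪ Parcel B) ∩ Parcel C| = 27.8022.
|(Parcel A ∪ Parcel B) △ Parcel C| = 33 + 112 − 55.6044 = 89.40.

89.40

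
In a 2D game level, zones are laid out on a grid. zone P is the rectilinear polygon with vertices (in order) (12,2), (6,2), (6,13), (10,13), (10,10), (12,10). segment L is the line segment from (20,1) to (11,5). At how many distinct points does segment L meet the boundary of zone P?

The segment meets the boundary at (12,4.556).

1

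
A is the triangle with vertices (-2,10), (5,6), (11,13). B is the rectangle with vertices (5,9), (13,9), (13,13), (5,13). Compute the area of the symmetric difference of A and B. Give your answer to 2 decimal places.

42.52

|A| = 36.5, |B| = 32, |A∩B| = 12.989.
|A △ B| = |A| + |B| − 2·|A∩B| = 36.5 + 32 − 25.978 = 42.52.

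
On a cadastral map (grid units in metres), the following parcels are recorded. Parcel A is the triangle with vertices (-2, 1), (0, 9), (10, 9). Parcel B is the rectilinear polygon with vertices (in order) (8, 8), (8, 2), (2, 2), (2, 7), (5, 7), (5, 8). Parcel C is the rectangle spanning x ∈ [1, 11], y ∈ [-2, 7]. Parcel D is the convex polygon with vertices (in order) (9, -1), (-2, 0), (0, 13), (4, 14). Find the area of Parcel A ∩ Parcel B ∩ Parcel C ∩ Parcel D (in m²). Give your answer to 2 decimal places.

8.21

The intersection is the polygon with vertices (5,7), (6.333,7), (6.455,6.636), (2,3.667), (2,7).
By the shoelace formula its area is 8.21.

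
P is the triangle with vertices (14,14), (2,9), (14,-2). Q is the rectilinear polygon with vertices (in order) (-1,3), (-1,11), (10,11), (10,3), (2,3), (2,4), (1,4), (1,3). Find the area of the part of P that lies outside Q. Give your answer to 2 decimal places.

56.44

|P| = 96, |P∩Q| = 39.5636.
|P ∖ Q| = |P| − |P∩Q| = 96 − 39.5636 = 56.44.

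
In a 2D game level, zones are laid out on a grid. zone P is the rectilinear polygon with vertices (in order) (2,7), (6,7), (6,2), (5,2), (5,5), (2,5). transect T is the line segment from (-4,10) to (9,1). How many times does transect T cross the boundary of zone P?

The segment meets the boundary at (6,3.077), (5,3.769), (3.222,5), (2,5.846).

4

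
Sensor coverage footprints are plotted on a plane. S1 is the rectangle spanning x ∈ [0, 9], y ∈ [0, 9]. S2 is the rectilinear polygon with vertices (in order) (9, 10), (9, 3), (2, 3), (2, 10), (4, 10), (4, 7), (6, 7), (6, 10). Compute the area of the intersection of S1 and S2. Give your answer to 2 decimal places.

38.00

The intersection is the polygon with vertices (9,3), (2,3), (2,9), (4,9), (4,7), (6,7), (6,9), (9,9).
By the shoelace formula its area is 38.00.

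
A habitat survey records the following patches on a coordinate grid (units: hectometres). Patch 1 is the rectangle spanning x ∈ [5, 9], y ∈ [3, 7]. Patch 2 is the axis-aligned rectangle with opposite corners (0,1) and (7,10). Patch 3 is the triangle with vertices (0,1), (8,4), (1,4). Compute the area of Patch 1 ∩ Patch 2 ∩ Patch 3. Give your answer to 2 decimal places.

The intersection is the polygon with vertices (5,4), (7,4), (7,3.625), (5.333,3), (5,3).
By the shoelace formula its area is 1.48.

1.48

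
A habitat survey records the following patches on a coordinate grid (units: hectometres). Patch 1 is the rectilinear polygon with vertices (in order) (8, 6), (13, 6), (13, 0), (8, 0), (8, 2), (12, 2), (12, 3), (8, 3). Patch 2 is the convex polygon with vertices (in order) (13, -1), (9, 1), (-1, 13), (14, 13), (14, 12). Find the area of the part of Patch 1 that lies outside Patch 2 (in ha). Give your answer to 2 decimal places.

|Patch 1| = 26, |Patch 1∩Patch 2| = 23.4167.
|Patch 1 ∖ Patch 2| = |Patch 1| − |Patch 1∩Patch 2| = 26 − 23.4167 = 2.58.

2.58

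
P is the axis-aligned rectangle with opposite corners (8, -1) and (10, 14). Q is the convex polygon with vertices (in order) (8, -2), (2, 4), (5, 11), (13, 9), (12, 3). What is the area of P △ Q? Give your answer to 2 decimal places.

76.30

|P| = 30, |Q| = 88.5, |P∩Q| = 21.1.
|P △ Q| = |P| + |Q| − 2·|P∩Q| = 30 + 88.5 − 42.2 = 76.30.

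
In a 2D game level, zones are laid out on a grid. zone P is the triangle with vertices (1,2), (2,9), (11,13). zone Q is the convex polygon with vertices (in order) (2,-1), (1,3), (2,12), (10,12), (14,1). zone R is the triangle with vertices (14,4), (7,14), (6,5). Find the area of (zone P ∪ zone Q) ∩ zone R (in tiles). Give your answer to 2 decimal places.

33.19

The region (zone P ∪ zone Q) ∩ zone R is the polygon with vertices (8.4,12), (11.73,7.243), (12.857,4.143), (6,5), (6.778,12).
By the shoelace formula its area is 33.19.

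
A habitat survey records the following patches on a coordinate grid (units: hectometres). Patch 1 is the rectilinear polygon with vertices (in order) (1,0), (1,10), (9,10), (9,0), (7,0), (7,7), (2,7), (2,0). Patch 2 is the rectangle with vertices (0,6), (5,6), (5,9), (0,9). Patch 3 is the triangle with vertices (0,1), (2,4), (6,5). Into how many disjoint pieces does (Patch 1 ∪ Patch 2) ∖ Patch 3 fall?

2

(Patch 1 ∪ Patch 2) ∖ Patch 3 splits into 2 disjoint pieces (area 47.75, area 2).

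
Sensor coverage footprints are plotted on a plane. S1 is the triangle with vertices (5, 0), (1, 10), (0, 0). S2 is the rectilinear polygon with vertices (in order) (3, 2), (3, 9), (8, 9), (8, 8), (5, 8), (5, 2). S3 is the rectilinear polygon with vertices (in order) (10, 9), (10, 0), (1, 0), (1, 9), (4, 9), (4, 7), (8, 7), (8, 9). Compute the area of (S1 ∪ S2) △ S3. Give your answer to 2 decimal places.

|S1 ∪ S2| = 40.2.
|(S1 ∪ S2) ∩ S3| = 30.
|(S1 ∪ S2) △ S3| = 40.2 + 73 − 60 = 53.20.

53.20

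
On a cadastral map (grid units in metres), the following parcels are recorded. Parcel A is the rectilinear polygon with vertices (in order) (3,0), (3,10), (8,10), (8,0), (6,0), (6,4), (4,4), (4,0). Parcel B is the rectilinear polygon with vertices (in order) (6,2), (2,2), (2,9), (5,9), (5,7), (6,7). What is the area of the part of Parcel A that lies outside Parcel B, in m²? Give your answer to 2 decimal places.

|Parcel A| = 42, |Parcel A∩Parcel B| = 15.
|Parcel A ∖ Parcel B| = |Parcel A| − |Parcel A∩Parcel B| = 42 − 15 = 27.00.

27.00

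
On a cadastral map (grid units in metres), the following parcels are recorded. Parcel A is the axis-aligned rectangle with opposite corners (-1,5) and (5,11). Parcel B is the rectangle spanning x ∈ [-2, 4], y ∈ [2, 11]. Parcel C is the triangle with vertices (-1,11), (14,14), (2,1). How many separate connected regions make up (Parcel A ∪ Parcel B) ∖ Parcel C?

(Parcel A ∪ Parcel B) ∖ Parcel C splits into 2 disjoint pieces (area 0.6282, area 21.15).

2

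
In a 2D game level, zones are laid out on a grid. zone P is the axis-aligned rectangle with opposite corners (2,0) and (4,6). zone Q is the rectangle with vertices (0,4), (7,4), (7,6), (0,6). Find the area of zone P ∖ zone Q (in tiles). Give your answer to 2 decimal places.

|zone P∩zone Q|: x∈[2,4], y∈[4,6] → 2·2 = 4.
|zone P| = 12.
|zone P ∖ zone Q| = |zone P| − |zone P∩zone Q| = 12 − 4 = 8.00.

8.00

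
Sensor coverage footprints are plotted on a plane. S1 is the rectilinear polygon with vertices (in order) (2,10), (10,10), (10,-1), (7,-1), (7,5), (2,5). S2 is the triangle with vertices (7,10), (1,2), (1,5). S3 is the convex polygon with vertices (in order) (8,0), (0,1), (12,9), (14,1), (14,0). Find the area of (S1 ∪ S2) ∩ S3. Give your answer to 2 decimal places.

The region (S1 ∪ S2) ∩ S3 is the polygon with vertices (10,0), (8,0), (7,0.125), (7,5), (6,5), (10,7.667).
By the shoelace formula its area is 20.27.

20.27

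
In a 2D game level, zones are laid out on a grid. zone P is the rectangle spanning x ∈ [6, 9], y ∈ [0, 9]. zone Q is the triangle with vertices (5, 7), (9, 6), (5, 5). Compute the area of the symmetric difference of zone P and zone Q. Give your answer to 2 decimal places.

|zone P| = 27, |zone Q| = 4, |zone P∩zone Q| = 2.25.
|zone P △ zone Q| = |zone P| + |zone Q| − 2·|zone P∩zone Q| = 27 + 4 − 4.5 = 26.50.

26.50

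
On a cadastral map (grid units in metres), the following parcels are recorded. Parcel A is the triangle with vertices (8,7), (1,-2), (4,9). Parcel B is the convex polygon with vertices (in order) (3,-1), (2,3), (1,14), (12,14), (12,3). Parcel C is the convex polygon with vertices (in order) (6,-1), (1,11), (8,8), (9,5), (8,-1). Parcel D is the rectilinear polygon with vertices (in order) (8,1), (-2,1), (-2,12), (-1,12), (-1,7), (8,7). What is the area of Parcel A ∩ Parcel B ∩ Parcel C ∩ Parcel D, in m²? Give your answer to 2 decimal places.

11.46

The intersection is the polygon with vertices (4.527,2.535), (3.143,5.857), (3.454,7), (8,7).
By the shoelace formula its area is 11.46.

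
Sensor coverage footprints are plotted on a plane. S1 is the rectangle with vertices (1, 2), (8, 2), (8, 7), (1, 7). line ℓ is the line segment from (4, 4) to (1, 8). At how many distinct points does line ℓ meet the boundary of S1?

1

The segment meets the boundary at (1.75,7).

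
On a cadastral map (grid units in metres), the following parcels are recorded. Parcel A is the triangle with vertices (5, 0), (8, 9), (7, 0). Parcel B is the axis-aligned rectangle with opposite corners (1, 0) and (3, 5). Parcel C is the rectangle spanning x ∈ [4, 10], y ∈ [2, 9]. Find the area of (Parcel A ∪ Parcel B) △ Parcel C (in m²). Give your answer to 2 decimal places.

|Parcel A ∪ Parcel B| = 19.
|(Parcel A ∪ Parcel B) ∩ Parcel C| = 5.4444.
|(Parcel A ∪ Parcel B) △ Parcel C| = 19 + 42 − 10.8889 = 50.11.

50.11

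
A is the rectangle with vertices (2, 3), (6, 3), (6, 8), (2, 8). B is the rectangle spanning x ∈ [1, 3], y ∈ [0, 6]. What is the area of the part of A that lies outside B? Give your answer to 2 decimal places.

17.00

|A∩B|: x∈[2,3], y∈[3,6] → 1·3 = 3.
|A| = 20.
|A ∖ B| = |A| − |A∩B| = 20 − 3 = 17.00.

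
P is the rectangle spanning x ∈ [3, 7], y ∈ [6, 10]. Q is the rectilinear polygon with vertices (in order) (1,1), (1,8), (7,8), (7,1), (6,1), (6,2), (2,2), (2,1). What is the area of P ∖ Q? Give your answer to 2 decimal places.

|P| = 16, |P∩Q| = 8.
|P ∖ Q| = |P| − |P∩Q| = 16 − 8 = 8.00.

8.00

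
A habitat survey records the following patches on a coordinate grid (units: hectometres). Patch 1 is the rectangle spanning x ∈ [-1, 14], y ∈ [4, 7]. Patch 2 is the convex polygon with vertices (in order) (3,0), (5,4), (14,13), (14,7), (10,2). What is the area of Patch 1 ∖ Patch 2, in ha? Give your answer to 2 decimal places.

|Patch 1| = 45, |Patch 1∩Patch 2| = 18.9.
|Patch 1 ∖ Patch 2| = |Patch 1| − |Patch 1∩Patch 2| = 45 − 18.9 = 26.10.

26.10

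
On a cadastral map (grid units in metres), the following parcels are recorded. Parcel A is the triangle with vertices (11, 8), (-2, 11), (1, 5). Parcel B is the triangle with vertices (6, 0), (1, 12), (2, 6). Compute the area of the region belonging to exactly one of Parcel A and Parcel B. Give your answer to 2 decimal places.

34.15

|Parcel A| = 34.5, |Parcel B| = 9, |Parcel A∩Parcel B| = 4.676.
|Parcel A △ Parcel B| = |Parcel A| + |Parcel B| − 2·|Parcel A∩Parcel B| = 34.5 + 9 − 9.3521 = 34.15.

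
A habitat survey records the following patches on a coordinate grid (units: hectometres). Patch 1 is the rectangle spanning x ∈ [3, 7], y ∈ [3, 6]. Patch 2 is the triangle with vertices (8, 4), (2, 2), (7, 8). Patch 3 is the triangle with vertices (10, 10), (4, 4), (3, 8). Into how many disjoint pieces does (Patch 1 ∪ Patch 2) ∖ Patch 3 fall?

(Patch 1 ∪ Patch 2) ∖ Patch 3 is a single connected region.

1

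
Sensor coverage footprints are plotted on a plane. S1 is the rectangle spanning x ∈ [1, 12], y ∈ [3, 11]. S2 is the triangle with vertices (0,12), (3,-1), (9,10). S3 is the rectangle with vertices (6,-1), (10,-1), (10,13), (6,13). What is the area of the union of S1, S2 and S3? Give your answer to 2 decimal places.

By inclusion–exclusion:
Individual areas: |S1| = 88, |S2| = 55.5, |S3| = 56.
|S1∩S2| = 45.8735.
|S1∩S3|: x∈[6,10], y∈[3,11] → 4·8 = 32.
|S2∩S3| = 9.25.
|S1∩S2∩S3| = 9.25.
|S1 ∪ S2 ∪ S3| = 199.5 − 87.1235 + 9.25 = 121.63.

121.63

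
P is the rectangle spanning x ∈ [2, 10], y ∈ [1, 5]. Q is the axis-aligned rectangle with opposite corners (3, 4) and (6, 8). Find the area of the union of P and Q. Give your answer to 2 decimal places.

By inclusion–exclusion:
Individual areas: |P| = 32, |Q| = 12.
|P∩Q|: x∈[3,6], y∈[4,5] → 3·1 = 3.
|P ∪ Q| = 44 − 3 = 41.00.

41.00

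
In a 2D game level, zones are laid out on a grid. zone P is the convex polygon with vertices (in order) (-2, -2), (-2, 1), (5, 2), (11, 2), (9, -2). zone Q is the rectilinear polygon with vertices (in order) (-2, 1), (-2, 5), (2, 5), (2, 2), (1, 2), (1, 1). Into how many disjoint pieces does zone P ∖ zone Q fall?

zone P ∖ zone Q is a single connected region.

1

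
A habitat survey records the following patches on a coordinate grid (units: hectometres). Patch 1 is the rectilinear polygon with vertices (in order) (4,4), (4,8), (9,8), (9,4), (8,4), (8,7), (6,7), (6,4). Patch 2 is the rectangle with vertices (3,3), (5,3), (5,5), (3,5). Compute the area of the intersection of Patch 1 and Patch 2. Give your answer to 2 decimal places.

1.00

The intersection is the polygon with vertices (4,5), (5,5), (5,4), (4,4).
By the shoelace formula its area is 1.00.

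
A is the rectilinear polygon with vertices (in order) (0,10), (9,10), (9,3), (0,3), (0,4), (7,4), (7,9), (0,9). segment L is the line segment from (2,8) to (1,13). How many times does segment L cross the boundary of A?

The segment meets the boundary at (1.6,10), (1.8,9).

2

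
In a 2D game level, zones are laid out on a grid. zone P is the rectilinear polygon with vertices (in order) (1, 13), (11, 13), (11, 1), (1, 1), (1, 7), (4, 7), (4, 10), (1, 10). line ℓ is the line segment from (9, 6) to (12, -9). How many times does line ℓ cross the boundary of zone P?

The segment meets the boundary at (10,1).

1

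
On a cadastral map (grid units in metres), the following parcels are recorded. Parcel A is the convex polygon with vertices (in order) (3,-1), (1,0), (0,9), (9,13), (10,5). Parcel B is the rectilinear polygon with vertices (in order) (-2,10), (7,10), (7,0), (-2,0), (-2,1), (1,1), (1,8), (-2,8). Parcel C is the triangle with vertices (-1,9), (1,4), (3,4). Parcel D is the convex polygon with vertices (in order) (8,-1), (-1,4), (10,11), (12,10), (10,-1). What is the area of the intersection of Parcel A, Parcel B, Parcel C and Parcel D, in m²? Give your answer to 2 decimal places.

2.10

The intersection is the polygon with vertices (3,4), (1,4), (1,5.273), (1.651,5.687).
By the shoelace formula its area is 2.10.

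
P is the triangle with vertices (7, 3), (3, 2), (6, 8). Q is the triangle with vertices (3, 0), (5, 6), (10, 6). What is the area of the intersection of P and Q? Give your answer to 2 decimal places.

7.69

The intersection is the polygon with vertices (3.727,2.182), (5,6), (6.4,6), (6.927,3.366), (6.294,2.824).
By the shoelace formula its area is 7.69.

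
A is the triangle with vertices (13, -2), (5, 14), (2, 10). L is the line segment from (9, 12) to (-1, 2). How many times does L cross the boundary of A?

2

The segment meets the boundary at (4.391,7.391), (7,10).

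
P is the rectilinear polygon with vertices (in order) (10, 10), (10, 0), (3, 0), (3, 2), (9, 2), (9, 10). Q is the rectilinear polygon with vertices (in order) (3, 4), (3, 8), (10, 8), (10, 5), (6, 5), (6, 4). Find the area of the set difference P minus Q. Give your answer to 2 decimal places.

19.00

|P| = 22, |P∩Q| = 3.
|P ∖ Q| = |P| − |P∩Q| = 22 − 3 = 19.00.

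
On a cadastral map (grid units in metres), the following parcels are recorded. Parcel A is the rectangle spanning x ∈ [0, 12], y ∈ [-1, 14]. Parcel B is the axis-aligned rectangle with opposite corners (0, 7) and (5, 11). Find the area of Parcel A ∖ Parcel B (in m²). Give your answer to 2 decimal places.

160.00

|Parcel A∩Parcel B|: x∈[0,5], y∈[7,11] → 5·4 = 20.
|Parcel A| = 180.
|Parcel A ∖ Parcel B| = |Parcel A| − |Parcel A∩Parcel B| = 180 − 20 = 160.00.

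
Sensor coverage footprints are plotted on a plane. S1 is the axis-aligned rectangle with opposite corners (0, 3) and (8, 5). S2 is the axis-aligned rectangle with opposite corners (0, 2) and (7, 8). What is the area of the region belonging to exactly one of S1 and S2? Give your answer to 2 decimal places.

30.00

|S1∩S2|: x∈[0,7], y∈[3,5] → 7·2 = 14.
|S1 △ S2| = |S1| + |S2| − 2·|S1∩S2| = 16 + 42 − 28 = 30.00.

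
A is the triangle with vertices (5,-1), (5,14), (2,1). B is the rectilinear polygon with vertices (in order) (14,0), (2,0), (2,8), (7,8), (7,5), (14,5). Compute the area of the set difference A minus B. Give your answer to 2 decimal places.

|A| = 22.5, |A∩B| = 17.5962.
|A ∖ B| = |A| − |A∩B| = 22.5 − 17.5962 = 4.90.

4.90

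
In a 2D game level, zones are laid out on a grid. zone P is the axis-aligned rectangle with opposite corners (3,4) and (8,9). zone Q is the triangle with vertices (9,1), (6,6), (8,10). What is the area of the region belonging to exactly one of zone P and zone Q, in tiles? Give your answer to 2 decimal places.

22.90

|zone P| = 25, |zone Q| = 11, |zone P∩zone Q| = 6.55.
|zone P △ zone Q| = |zone P| + |zone Q| − 2·|zone P∩zone Q| = 25 + 11 − 13.1 = 22.90.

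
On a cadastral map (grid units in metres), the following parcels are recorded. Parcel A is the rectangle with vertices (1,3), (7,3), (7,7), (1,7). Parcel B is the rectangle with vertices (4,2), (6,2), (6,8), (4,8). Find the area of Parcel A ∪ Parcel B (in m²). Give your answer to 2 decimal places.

28.00

By inclusion–exclusion:
Individual areas: |Parcel A| = 24, |Parcel B| = 12.
|Parcel A∩Parcel B|: x∈[4,6], y∈[3,7] → 2·4 = 8.
|Parcel A ∪ Parcel B| = 36 − 8 = 28.00.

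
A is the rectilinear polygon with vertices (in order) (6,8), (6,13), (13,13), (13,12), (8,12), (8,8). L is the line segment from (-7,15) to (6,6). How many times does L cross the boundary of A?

The segment lies entirely outside A and never meets its boundary.

0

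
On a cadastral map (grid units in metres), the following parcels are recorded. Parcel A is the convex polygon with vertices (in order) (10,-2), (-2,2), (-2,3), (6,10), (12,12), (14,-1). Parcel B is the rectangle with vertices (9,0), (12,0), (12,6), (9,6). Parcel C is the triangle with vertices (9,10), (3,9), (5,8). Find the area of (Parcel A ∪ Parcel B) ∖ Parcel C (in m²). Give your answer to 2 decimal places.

|Parcel A ∪ Parcel B| = 135.
|(Parcel A ∪ Parcel B) ∩ Parcel C| = 3.0963.
|(Parcel A ∪ Parcel B) ∖ Parcel C| = 135 − 3.0963 = 131.90.

131.90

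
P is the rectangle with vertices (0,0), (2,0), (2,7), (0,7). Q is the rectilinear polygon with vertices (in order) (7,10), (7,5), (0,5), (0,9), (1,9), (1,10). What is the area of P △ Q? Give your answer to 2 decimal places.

40.00

|P| = 14, |Q| = 34, |P∩Q| = 4.
|P △ Q| = |P| + |Q| − 2·|P∩Q| = 14 + 34 − 8 = 40.00.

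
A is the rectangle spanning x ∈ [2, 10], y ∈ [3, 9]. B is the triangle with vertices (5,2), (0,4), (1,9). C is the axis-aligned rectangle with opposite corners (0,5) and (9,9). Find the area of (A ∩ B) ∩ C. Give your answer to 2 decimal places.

The region (A ∩ B) ∩ C is the polygon with vertices (3.286,5), (2,5), (2,7.25).
By the shoelace formula its area is 1.45.

1.45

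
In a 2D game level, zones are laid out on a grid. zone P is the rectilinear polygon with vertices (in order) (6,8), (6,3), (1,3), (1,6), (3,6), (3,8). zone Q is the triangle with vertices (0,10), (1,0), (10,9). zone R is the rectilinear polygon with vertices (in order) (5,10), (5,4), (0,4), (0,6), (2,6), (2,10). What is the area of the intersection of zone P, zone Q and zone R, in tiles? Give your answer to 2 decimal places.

12.00

The intersection is the polygon with vertices (1,6), (2,6), (3,6), (3,8), (5,8), (5,4), (1,4).
By the shoelace formula its area is 12.00.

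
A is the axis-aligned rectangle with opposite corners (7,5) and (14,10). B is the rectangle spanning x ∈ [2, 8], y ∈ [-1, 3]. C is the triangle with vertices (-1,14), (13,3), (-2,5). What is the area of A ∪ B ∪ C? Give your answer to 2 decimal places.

122.81

By inclusion–exclusion:
Individual areas: |A| = 35, |B| = 24, |C| = 68.5.
|A∩B| = 0 (no overlap).
|A∩C| = 4.6883.
|B∩C| = 0.
|A∩B∩C| = 0.
|A ∪ B ∪ C| = 127.5 − 4.6883 + 0 = 122.81.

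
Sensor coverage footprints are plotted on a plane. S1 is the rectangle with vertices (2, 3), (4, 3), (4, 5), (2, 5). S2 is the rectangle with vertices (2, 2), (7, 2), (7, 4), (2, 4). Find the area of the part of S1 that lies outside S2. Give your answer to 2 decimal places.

|S1∩S2|: x∈[2,4], y∈[3,4] → 2·1 = 2.
|S1| = 4.
|S1 ∖ S2| = |S1| − |S1∩S2| = 4 − 2 = 2.00.

2.00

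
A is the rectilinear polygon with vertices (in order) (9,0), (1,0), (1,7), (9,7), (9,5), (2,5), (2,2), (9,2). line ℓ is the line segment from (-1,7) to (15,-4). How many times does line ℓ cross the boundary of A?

The segment meets the boundary at (9,0.125), (6.273,2), (2,4.938), (1,5.625).

4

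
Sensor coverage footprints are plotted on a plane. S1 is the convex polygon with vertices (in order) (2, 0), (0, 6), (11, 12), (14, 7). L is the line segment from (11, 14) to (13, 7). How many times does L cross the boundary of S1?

1

The segment meets the boundary at (12.091,10.182).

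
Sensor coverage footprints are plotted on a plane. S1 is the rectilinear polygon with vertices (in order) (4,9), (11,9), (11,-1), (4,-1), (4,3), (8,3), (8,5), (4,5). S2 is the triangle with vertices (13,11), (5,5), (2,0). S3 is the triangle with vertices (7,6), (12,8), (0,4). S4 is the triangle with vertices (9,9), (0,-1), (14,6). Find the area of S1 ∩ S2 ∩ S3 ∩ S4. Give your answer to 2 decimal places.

0.73

The intersection is the polygon with vertices (7,6), (6.058,5.731), (6.231,5.923), (6.6,6.2), (9,7), (8.667,6.667).
By the shoelace formula its area is 0.73.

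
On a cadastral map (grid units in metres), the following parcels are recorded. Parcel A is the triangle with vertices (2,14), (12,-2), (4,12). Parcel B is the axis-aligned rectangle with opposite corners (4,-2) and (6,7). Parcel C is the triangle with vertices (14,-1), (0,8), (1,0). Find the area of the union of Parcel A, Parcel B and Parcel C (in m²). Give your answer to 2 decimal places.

64.98

By inclusion–exclusion:
Individual areas: |Parcel A| = 6, |Parcel B| = 18, |Parcel C| = 51.5.
|Parcel A∩Parcel B| = 0.
|Parcel A∩Parcel C| = 0.3306.
|Parcel B∩Parcel C| = 10.1868.
|Parcel A∩Parcel B∩Parcel C| = 0.
|Parcel A ∪ Parcel B ∪ Parcel C| = 75.5 − 10.5174 + 0 = 64.98.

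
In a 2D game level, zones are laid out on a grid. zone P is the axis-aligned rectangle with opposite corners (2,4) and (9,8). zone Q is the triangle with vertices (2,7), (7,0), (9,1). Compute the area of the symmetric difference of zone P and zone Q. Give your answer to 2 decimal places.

|zone P| = 28, |zone Q| = 9.5, |zone P∩zone Q| = 2.0357.
|zone P △ zone Q| = |zone P| + |zone Q| − 2·|zone P∩zone Q| = 28 + 9.5 − 4.0714 = 33.43.

33.43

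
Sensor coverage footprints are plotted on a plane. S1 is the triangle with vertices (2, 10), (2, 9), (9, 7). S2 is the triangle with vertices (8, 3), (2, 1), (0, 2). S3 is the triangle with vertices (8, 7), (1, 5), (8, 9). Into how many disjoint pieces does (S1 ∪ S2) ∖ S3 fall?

(S1 ∪ S2) ∖ S3 splits into 3 disjoint pieces (area 2.949, area 0.0714, area 5).

3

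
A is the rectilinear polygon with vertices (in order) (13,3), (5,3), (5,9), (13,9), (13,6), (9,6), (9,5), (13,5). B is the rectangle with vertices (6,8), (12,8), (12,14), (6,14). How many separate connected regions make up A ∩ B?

1

A ∩ B is a single connected region.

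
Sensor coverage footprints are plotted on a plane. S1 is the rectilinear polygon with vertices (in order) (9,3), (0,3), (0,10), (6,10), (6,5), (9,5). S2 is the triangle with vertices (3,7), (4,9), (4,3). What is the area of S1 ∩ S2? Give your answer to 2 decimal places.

The intersection is the polygon with vertices (4,9), (4,3), (3,7).
By the shoelace formula its area is 3.00.

3.00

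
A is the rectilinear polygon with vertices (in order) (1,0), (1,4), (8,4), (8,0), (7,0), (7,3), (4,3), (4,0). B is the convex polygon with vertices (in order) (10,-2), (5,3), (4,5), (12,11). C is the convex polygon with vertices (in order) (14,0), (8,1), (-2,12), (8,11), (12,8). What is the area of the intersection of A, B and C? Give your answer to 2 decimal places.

The intersection is the polygon with vertices (8,1), (7,2.1), (7,3), (6.182,3), (5.273,4), (8,4).
By the shoelace formula its area is 3.72.

3.72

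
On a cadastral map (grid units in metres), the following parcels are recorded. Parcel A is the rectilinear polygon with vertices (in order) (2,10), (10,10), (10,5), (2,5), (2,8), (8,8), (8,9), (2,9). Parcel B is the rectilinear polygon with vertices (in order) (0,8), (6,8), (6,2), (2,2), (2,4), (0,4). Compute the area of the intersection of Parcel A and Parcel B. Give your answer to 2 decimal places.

The intersection is the polygon with vertices (2,5), (2,8), (6,8), (6,5).
By the shoelace formula its area is 12.00.

12.00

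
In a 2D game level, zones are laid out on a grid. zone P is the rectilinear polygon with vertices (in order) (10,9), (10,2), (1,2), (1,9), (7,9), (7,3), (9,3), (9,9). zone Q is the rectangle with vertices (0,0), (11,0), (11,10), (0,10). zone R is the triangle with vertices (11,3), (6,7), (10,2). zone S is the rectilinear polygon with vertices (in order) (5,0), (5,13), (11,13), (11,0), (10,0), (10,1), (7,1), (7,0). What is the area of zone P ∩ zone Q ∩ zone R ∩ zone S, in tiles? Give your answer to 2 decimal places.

1.80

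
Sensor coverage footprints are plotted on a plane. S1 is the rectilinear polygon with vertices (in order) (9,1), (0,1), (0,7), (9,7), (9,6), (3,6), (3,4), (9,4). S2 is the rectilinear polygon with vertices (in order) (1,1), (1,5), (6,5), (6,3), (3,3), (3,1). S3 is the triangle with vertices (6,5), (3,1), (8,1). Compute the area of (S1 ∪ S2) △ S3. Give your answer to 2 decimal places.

35.50

|S1 ∪ S2| = 45.
|(S1 ∪ S2) ∩ S3| = 9.75.
|(S1 ∪ S2) △ S3| = 45 + 10 − 19.5 = 35.50.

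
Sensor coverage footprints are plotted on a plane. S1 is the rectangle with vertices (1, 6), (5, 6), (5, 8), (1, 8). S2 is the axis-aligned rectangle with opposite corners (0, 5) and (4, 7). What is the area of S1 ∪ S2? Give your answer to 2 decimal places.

By inclusion–exclusion:
Individual areas: |S1| = 8, |S2| = 8.
|S1∩S2|: x∈[1,4], y∈[6,7] → 3·1 = 3.
|S1 ∪ S2| = 16 − 3 = 13.00.

13.00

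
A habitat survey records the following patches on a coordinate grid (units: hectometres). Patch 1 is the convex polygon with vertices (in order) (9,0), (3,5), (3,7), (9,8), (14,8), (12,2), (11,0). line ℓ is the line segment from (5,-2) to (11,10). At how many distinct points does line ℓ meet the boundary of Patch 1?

The segment meets the boundary at (10,8), (6.882,1.765).

2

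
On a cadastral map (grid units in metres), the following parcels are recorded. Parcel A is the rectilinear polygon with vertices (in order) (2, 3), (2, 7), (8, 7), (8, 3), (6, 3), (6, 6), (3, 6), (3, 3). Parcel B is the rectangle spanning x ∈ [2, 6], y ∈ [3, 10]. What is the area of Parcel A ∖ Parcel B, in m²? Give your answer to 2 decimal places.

|Parcel A| = 15, |Parcel A∩Parcel B| = 7.
|Parcel A ∖ Parcel B| = |Parcel A| − |Parcel A∩Parcel B| = 15 − 7 = 8.00.

8.00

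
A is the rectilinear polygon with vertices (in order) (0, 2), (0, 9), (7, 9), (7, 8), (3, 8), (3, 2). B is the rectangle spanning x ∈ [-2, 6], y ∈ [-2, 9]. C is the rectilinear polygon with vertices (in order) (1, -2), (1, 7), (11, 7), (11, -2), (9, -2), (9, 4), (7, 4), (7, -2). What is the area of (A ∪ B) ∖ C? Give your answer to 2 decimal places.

|A ∪ B| = 89.
|(A ∪ B) ∩ C| = 45.
|(A ∪ B) ∖ C| = 89 − 45 = 44.00.

44.00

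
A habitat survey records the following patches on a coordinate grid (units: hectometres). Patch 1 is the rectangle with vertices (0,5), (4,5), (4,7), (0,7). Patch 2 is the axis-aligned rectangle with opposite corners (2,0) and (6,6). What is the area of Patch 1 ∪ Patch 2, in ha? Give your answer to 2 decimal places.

By inclusion–exclusion:
Individual areas: |Patch 1| = 8, |Patch 2| = 24.
|Patch 1∩Patch 2|: x∈[2,4], y∈[5,6] → 2·1 = 2.
|Patch 1 ∪ Patch 2| = 32 − 2 = 30.00.

30.00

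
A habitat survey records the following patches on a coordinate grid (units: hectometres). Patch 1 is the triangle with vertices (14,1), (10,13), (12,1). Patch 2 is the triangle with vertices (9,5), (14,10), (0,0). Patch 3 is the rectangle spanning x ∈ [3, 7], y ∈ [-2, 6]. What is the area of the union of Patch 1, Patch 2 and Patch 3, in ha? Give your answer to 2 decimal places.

50.26

By inclusion–exclusion:
Individual areas: |Patch 1| = 12, |Patch 2| = 10, |Patch 3| = 32.
|Patch 1∩Patch 2| = 0.5616.
|Patch 1∩Patch 3| = 0.
|Patch 2∩Patch 3| = 3.1746.
|Patch 1∩Patch 2∩Patch 3| = 0.
|Patch 1 ∪ Patch 2 ∪ Patch 3| = 54 − 3.7362 + 0 = 50.26.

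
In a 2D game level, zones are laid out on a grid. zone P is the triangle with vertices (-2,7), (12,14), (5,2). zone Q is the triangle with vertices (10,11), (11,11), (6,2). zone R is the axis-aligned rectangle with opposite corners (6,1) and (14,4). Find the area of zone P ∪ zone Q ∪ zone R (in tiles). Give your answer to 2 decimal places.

87.53

By inclusion–exclusion:
Individual areas: |zone P| = 59.5, |zone Q| = 4.5, |zone R| = 24.
|zone P∩zone Q| = 0.225.
|zone P∩zone R| = 0.0238.
|zone Q∩zone R| = 0.2222.
|zone P∩zone Q∩zone R| = 0.
|zone P ∪ zone Q ∪ zone R| = 88 − 0.471 + 0 = 87.53.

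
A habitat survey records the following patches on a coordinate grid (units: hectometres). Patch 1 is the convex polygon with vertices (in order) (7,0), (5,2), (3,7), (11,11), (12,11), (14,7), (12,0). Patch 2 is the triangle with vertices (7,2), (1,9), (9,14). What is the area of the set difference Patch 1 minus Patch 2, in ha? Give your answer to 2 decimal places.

63.92

|Patch 1| = 83, |Patch 1∩Patch 2| = 19.0795.
|Patch 1 ∖ Patch 2| = |Patch 1| − |Patch 1∩Patch 2| = 83 − 19.0795 = 63.92.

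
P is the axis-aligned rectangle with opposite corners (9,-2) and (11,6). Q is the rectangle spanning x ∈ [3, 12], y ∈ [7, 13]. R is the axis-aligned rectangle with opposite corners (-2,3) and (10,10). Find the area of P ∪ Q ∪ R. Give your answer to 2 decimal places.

By inclusion–exclusion:
Individual areas: |P| = 16, |Q| = 54, |R| = 84.
|P∩Q| = 0 (no overlap).
|P∩R|: x∈[9,10], y∈[3,6] → 1·3 = 3.
|Q∩R|: x∈[3,10], y∈[7,10] → 7·3 = 21.
|P∩Q∩R| = 0.
|P ∪ Q ∪ R| = 154 − 24 + 0 = 130.00.

130.00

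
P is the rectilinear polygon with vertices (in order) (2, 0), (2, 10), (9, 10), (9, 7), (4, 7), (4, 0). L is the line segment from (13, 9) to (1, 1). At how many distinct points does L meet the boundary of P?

The segment meets the boundary at (2,1.667), (4,3).

2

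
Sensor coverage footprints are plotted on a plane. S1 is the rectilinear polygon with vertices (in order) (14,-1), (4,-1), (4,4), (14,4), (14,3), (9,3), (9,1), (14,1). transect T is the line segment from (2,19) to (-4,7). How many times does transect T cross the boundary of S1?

0

The segment lies entirely outside S1 and never meets its boundary.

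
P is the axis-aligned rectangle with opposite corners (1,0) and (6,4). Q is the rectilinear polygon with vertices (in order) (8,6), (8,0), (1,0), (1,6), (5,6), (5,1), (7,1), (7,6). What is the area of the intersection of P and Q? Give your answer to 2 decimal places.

The intersection is the polygon with vertices (6,0), (1,0), (1,4), (5,4), (5,1), (6,1).
By the shoelace formula its area is 17.00.

17.00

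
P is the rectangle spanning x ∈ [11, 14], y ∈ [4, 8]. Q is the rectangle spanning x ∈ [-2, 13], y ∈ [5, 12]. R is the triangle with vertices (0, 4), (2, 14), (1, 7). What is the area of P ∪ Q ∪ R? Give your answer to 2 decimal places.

By inclusion–exclusion:
Individual areas: |P| = 12, |Q| = 105, |R| = 2.
|P∩Q|: x∈[11,13], y∈[5,8] → 2·3 = 6.
|P∩R| = 0.
|Q∩R| = 1.819.
|P∩Q∩R| = 0.
|P ∪ Q ∪ R| = 119 − 7.819 + 0 = 111.18.

111.18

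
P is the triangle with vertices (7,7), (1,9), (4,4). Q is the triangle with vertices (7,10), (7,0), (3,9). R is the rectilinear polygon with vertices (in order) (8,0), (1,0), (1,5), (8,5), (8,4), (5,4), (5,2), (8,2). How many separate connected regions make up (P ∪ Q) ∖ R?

(P ∪ Q) ∖ R splits into 2 disjoint pieces (area 20.4174, area 2.6667).

2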